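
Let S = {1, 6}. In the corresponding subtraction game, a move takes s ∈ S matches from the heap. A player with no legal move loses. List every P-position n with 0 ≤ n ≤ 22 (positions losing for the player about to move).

0, 2, 4, 7, 9, 11, 14, 16, 18, 21

G(0) = 0
G(1) = mex{0} = 1
G(2) = mex{1} = 0
G(3) = mex{0} = 1
G(4) = mex{1} = 0
G(5) = mex{0} = 1
G(6) = mex{1,0} = 2
G(7) = mex{2,1} = 0
G(8) = mex{0,0} = 1
G(9) = mex{1,1} = 0
G(10) = mex{0,0} = 1
G(11) = mex{1,1} = 0
G(12) = mex{0,2} = 1
G(13) = mex{1,0} = 2
G(14) = mex{2,1} = 0
G(15) = mex{0,0} = 1
G(16) = mex{1,1} = 0
G(17) = mex{0,0} = 1
G(18) = mex{1,1} = 0
G(19) = mex{0,2} = 1
G(20) = mex{1,0} = 2
G(21) = mex{2,1} = 0
G(22) = mex{0,0} = 1
P-positions are exactly the n with G(n) = 0.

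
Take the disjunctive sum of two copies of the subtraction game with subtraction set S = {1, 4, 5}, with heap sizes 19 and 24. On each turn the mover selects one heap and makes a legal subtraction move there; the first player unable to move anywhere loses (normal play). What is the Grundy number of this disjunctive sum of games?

All heaps use S = {1, 4, 5}:
G(0) = 0
G(1) = mex{0} = 1
G(2) = mex{1} = 0
G(3) = mex{0} = 1
G(4) = mex{1,0} = 2
G(5) = mex{2,1,0} = 3
G(6) = mex{3,0,1} = 2
G(7) = mex{2,1,0} = 3
G(8) = mex{3,2,1} = 0
G(9) = mex{0,3,2} = 1
G(10) = mex{1,2,3} = 0
G(11) = mex{0,3,2} = 1
G(12) = mex{1,0,3} = 2
G(13) = mex{2,1,0} = 3
G(14) = mex{3,0,1} = 2
G(15) = mex{2,1,0} = 3
G(16) = mex{3,2,1} = 0
G(17) = mex{0,3,2} = 1
G(18) = mex{1,2,3} = 0
G(19) = mex{0,3,2} = 1
G(20) = mex{1,0,3} = 2
G(21) = mex{2,1,0} = 3
G(22) = mex{3,0,1} = 2
G(23) = mex{2,1,0} = 3
G(24) = mex{3,2,1} = 0
Heap A: G(19) = 1.
Heap B: G(24) = 0.
Combined Grundy value = 1 ⊕ 0 = 1.

1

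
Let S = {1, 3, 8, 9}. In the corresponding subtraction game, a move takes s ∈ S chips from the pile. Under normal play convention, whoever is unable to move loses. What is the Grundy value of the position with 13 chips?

3

n :  0  1  2  3  4  5  6  7  8  9 10 11 12 13
G :  0  1  0  1  0  1  0  1  2  3  2  3  2  3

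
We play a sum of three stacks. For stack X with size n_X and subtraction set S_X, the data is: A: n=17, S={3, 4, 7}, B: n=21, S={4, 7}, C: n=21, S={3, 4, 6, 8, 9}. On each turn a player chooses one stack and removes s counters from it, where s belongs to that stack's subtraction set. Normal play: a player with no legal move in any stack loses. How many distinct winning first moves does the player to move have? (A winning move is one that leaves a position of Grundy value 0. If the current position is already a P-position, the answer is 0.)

Stack A, S = {3, 4, 7}:
G(0) = 0
G(1) = mex{} = 0
G(2) = mex{} = 0
G(3) = mex{0} = 1
G(4) = mex{0,0} = 1
G(5) = mex{0,0} = 1
G(6) = mex{1,0} = 2
G(7) = mex{1,1,0} = 2
G(8) = mex{1,1,0} = 2
G(9) = mex{2,1,0} = 3
G(10) = mex{2,2,1} = 0
G(11) = mex{2,2,1} = 0
G(12) = mex{3,2,1} = 0
G(13) = mex{0,3,2} = 1
G(14) = mex{0,0,2} = 1
G(15) = mex{0,0,2} = 1
G(16) = mex{1,0,3} = 2
G(17) = mex{1,1,0} = 2
G_A(17) = 2.
Stack B, S = {4, 7}:
G(0) = 0
G(1) = mex{} = 0
G(2) = mex{} = 0
G(3) = mex{} = 0
G(4) = mex{0} = 1
G(5) = mex{0} = 1
G(6) = mex{0} = 1
G(7) = mex{0,0} = 1
G(8) = mex{1,0} = 2
G(9) = mex{1,0} = 2
G(10) = mex{1,0} = 2
G(11) = mex{1,1} = 0
G(12) = mex{2,1} = 0
G(13) = mex{2,1} = 0
G(14) = mex{2,1} = 0
G(15) = mex{0,2} = 1
G(16) = mex{0,2} = 1
G(17) = mex{0,2} = 1
G(18) = mex{0,0} = 1
G(19) = mex{1,0} = 2
G(20) = mex{1,0} = 2
G(21) = mex{1,0} = 2
G_B(21) = 2.
Stack C, S = {3, 4, 6, 8, 9}:
G(0) = 0
G(1) = mex{} = 0
G(2) = mex{} = 0
G(3) = mex{0} = 1
G(4) = mex{0,0} = 1
G(5) = mex{0,0} = 1
G(6) = mex{1,0,0} = 2
G(7) = mex{1,1,0} = 2
G(8) = mex{1,1,0,0} = 2
G(9) = mex{2,1,1,0,0} = 3
G(10) = mex{2,2,1,0,0} = 3
G(11) = mex{2,2,1,1,0} = 3
G(12) = mex{3,2,2,1,1} = 0
G(13) = mex{3,3,2,1,1} = 0
G(14) = mex{3,3,2,2,1} = 0
G(15) = mex{0,3,3,2,2} = 1
G(16) = mex{0,0,3,2,2} = 1
G(17) = mex{0,0,3,3,2} = 1
G(18) = mex{1,0,0,3,3} = 2
G(19) = mex{1,1,0,3,3} = 2
G(20) = mex{1,1,0,0,3} = 2
G(21) = mex{2,1,1,0,0} = 3
G_C(21) = 3.
Combined Grundy value = 2 ⊕ 2 ⊕ 3 = 3.
A winning move leaves total XOR = 0, i.e. changes one component's Grundy value g to g ⊕ X where X is the current total.
Stack A: need g' = 2⊕3 = 1. Options: 17−3→G=1, 17−4→G=1, 17−7→G=0. Hits: 2.
Stack B: need g' = 2⊕3 = 1. Options: 21−4→G=1, 21−7→G=0. Hits: 1.
Stack C: need g' = 3⊕3 = 0. Options: 21−3→G=2, 21−4→G=1, 21−6→G=1, 21−8→G=0, 21−9→G=0. Hits: 2.

5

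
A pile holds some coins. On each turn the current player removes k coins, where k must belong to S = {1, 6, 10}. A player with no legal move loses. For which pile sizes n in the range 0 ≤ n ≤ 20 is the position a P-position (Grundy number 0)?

0, 2, 4, 7, 9, 11, 16, 18, 20

G(0) = 0
G(1) = mex{0} = 1
G(2) = mex{1} = 0
G(3) = mex{0} = 1
G(4) = mex{1} = 0
G(5) = mex{0} = 1
G(6) = mex{1,0} = 2
G(7) = mex{2,1} = 0
G(8) = mex{0,0} = 1
G(9) = mex{1,1} = 0
G(10) = mex{0,0,0} = 1
G(11) = mex{1,1,1} = 0
G(12) = mex{0,2,0} = 1
G(13) = mex{1,0,1} = 2
G(14) = mex{2,1,0} = 3
G(15) = mex{3,0,1} = 2
G(16) = mex{2,1,2} = 0
G(17) = mex{0,0,0} = 1
G(18) = mex{1,1,1} = 0
G(19) = mex{0,2,0} = 1
G(20) = mex{1,3,1} = 0
P-positions are exactly the n with G(n) = 0.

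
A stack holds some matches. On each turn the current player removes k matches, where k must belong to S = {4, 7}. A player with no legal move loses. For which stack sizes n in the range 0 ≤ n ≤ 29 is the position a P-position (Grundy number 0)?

G(0) = 0
G(1) = mex{} = 0
G(2) = mex{} = 0
G(3) = mex{} = 0
G(4) = mex{0} = 1
G(5) = mex{0} = 1
G(6) = mex{0} = 1
G(7) = mex{0,0} = 1
G(8) = mex{1,0} = 2
G(9) = mex{1,0} = 2
G(10) = mex{1,0} = 2
G(11) = mex{1,1} = 0
G(12) = mex{2,1} = 0
G(13) = mex{2,1} = 0
G(14) = mex{2,1} = 0
G(15) = mex{0,2} = 1
G(16) = mex{0,2} = 1
G(17) = mex{0,2} = 1
G(18) = mex{0,0} = 1
G(19) = mex{1,0} = 2
G(20) = mex{1,0} = 2
G(21) = mex{1,0} = 2
G(22) = mex{1,1} = 0
G(23) = mex{2,1} = 0
G(24) = mex{2,1} = 0
G(25) = mex{2,1} = 0
G(26) = mex{0,2} = 1
G(27) = mex{0,2} = 1
G(28) = mex{0,2} = 1
G(29) = mex{0,0} = 1
P-positions are exactly the n with G(n) = 0.

0, 1, 2, 3, 11, 12, 13, 14, 22, 23, 24, 25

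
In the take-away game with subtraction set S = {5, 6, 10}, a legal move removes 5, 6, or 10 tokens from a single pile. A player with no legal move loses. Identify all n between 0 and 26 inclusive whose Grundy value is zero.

0, 1, 2, 3, 4, 15, 16, 17, 18, 19

n :  0  1  2  3  4  5  6  7  8  9 10 11 12 13 14 15 16 17 18 19 20 21 22 23 24 25 26
G :  0  0  0  0  0  1  1  1  1  1  2  2  2  2  2  0  0  0  0  0  1  1  1  1  1  2  2
P-positions are exactly the n with G(n) = 0.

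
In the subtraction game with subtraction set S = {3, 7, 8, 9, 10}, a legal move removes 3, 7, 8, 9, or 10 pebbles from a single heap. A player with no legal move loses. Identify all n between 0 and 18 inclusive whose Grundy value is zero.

n :  0  1  2  3  4  5  6  7  8  9 10 11 12 13 14 15 16 17 18
G :  0  0  0  1  1  1  0  2  2  1  3  3  2  2  4  3  3  0  0
P-positions are exactly the n with G(n) = 0.

0, 1, 2, 6, 17, 18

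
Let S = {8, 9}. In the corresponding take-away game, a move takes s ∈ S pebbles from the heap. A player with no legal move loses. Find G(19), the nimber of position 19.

0

G(0) = 0
G(1) = mex{} = 0
G(2) = mex{} = 0
G(3) = mex{} = 0
G(4) = mex{} = 0
G(5) = mex{} = 0
G(6) = mex{} = 0
G(7) = mex{} = 0
G(8) = mex{0} = 1
G(9) = mex{0,0} = 1
G(10) = mex{0,0} = 1
G(11) = mex{0,0} = 1
G(12) = mex{0,0} = 1
G(13) = mex{0,0} = 1
G(14) = mex{0,0} = 1
G(15) = mex{0,0} = 1
G(16) = mex{1,0} = 2
G(17) = mex{1,1} = 0
G(18) = mex{1,1} = 0
G(19) = mex{1,1} = 0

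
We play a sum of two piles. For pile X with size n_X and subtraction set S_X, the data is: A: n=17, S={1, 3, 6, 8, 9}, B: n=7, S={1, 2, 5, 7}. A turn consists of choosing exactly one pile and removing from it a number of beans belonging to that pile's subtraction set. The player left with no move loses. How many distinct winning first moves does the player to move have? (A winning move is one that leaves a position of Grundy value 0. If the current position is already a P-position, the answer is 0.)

Pile A, S = {1, 3, 6, 8, 9}:
n :  0  1  2  3  4  5  6  7  8  9 10 11 12 13 14 15 16 17
G :  0  1  0  1  0  1  2  3  2  3  2  3  4  5  0  1  0  1
G_A(17) = 1.
Pile B, S = {1, 2, 5, 7}:
G(0) = 0
G(1) = mex{0} = 1
G(2) = mex{1,0} = 2
G(3) = mex{2,1} = 0
G(4) = mex{0,2} = 1
G(5) = mex{1,0,0} = 2
G(6) = mex{2,1,1} = 0
G(7) = mex{0,2,2,0} = 1
G_B(7) = 1.
Combined Grundy value = 1 ⊕ 1 = 0.
A winning move leaves total XOR = 0, i.e. changes one component's Grundy value g to g ⊕ X where X is the current total.
Pile A: target g' = 1⊕0 = 1, but every legal move changes the Grundy value (mex property), so 0 moves.
Pile B: target g' = 1⊕0 = 1, but every legal move changes the Grundy value (mex property), so 0 moves.

0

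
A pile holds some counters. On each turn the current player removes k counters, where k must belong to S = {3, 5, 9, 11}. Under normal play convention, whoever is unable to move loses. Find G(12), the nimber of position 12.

G(0) = 0
G(1) = mex{} = 0
G(2) = mex{} = 0
G(3) = mex{0} = 1
G(4) = mex{0} = 1
G(5) = mex{0,0} = 1
G(6) = mex{1,0} = 2
G(7) = mex{1,0} = 2
G(8) = mex{1,1} = 0
G(9) = mex{2,1,0} = 3
G(10) = mex{2,1,0} = 3
G(11) = mex{0,2,0,0} = 1
G(12) = mex{3,2,1,0} = 4

4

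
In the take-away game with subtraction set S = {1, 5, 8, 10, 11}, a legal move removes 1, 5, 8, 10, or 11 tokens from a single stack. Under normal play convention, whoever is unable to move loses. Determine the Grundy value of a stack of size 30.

2

G(0) = 0
G(1) = mex{0} = 1
G(2) = mex{1} = 0
G(3) = mex{0} = 1
G(4) = mex{1} = 0
G(5) = mex{0,0} = 1
G(6) = mex{1,1} = 0
G(7) = mex{0,0} = 1
G(8) = mex{1,1,0} = 2
G(9) = mex{2,0,1} = 3
G(10) = mex{3,1,0,0} = 2
G(11) = mex{2,0,1,1,0} = 3
G(12) = mex{3,1,0,0,1} = 2
G(13) = mex{2,2,1,1,0} = 3
G(14) = mex{3,3,0,0,1} = 2
G(15) = mex{2,2,1,1,0} = 3
G(16) = mex{3,3,2,0,1} = 4
G(17) = mex{4,2,3,1,0} = 5
G(18) = mex{5,3,2,2,1} = 0
G(19) = mex{0,2,3,3,2} = 1
G(20) = mex{1,3,2,2,3} = 0
G(21) = mex{0,4,3,3,2} = 1
G(22) = mex{1,5,2,2,3} = 0
G(23) = mex{0,0,3,3,2} = 1
G(24) = mex{1,1,4,2,3} = 0
G(25) = mex{0,0,5,3,2} = 1
G(26) = mex{1,1,0,4,3} = 2
G(27) = mex{2,0,1,5,4} = 3
G(28) = mex{3,1,0,0,5} = 2
G(29) = mex{2,0,1,1,0} = 3
G(30) = mex{3,1,0,0,1} = 2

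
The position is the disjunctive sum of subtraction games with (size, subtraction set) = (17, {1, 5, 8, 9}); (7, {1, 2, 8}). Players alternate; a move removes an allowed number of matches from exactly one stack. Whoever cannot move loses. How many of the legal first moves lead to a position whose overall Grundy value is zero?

0

Stack A, S = {1, 5, 8, 9}:
G(0) = 0
G(1) = mex{0} = 1
G(2) = mex{1} = 0
G(3) = mex{0} = 1
G(4) = mex{1} = 0
G(5) = mex{0,0} = 1
G(6) = mex{1,1} = 0
G(7) = mex{0,0} = 1
G(8) = mex{1,1,0} = 2
G(9) = mex{2,0,1,0} = 3
G(10) = mex{3,1,0,1} = 2
G(11) = mex{2,0,1,0} = 3
G(12) = mex{3,1,0,1} = 2
G(13) = mex{2,2,1,0} = 3
G(14) = mex{3,3,0,1} = 2
G(15) = mex{2,2,1,0} = 3
G(16) = mex{3,3,2,1} = 0
G(17) = mex{0,2,3,2} = 1
G_A(17) = 1.
Stack B, S = {1, 2, 8}:
n : 0 1 2 3 4 5 6 7
G : 0 1 2 0 1 2 0 1
G_B(7) = 1.
Combined Grundy value = 1 ⊕ 1 = 0.
A winning move leaves total XOR = 0, i.e. changes one component's Grundy value g to g ⊕ X where X is the current total.
Stack A: target g' = 1⊕0 = 1, but every legal move changes the Grundy value (mex property), so 0 moves.
Stack B: target g' = 1⊕0 = 1, but every legal move changes the Grundy value (mex property), so 0 moves.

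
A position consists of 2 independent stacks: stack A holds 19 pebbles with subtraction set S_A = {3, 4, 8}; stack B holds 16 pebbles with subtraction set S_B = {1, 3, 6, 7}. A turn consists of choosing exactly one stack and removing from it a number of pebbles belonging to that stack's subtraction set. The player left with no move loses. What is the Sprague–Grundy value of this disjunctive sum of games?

0

Stack A, S = {3, 4, 8}:
n :  0  1  2  3  4  5  6  7  8  9 10 11 12 13 14 15 16 17 18 19
G :  0  0  0  1  1  1  2  0  2  3  1  3  0  0  0  1  1  1  2  0
G_A(19) = 0.
Stack B, S = {1, 3, 6, 7}:
n :  0  1  2  3  4  5  6  7  8  9 10 11 12 13 14 15 16
G :  0  1  0  1  0  1  2  3  2  3  2  3  0  1  0  1  0
G_B(16) = 0.
Combined Grundy value = 0 ⊕ 0 = 0.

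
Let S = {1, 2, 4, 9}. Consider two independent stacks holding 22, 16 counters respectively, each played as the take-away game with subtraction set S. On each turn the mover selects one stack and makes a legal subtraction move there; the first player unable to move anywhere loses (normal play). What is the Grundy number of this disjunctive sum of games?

All stacks use S = {1, 2, 4, 9}:
G(0) = 0
G(1) = mex{0} = 1
G(2) = mex{1,0} = 2
G(3) = mex{2,1} = 0
G(4) = mex{0,2,0} = 1
G(5) = mex{1,0,1} = 2
G(6) = mex{2,1,2} = 0
G(7) = mex{0,2,0} = 1
G(8) = mex{1,0,1} = 2
G(9) = mex{2,1,2,0} = 3
G(10) = mex{3,2,0,1} = 4
G(11) = mex{4,3,1,2} = 0
G(12) = mex{0,4,2,0} = 1
G(13) = mex{1,0,3,1} = 2
G(14) = mex{2,1,4,2} = 0
G(15) = mex{0,2,0,0} = 1
G(16) = mex{1,0,1,1} = 2
G(17) = mex{2,1,2,2} = 0
G(18) = mex{0,2,0,3} = 1
G(19) = mex{1,0,1,4} = 2
G(20) = mex{2,1,2,0} = 3
G(21) = mex{3,2,0,1} = 4
G(22) = mex{4,3,1,2} = 0
Stack A: G(22) = 0.
Stack B: G(16) = 2.
Combined Grundy value = 0 ⊕ 2 = 2.

2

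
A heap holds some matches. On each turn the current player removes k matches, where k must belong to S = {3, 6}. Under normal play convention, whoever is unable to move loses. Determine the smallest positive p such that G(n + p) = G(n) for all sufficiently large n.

9

n :  0  1  2  3  4  5  6  7  8  9 10 11 12 13 14 15 16 17 18 19
G :  0  0  0  1  1  1  2  2  2  0  0  0  1  1  1  2  2  2  0  0
G(n+9) = G(n) holds for n = 0,…,5 (a full window of length max(S) = 6), so the sequence is purely periodic with period 9.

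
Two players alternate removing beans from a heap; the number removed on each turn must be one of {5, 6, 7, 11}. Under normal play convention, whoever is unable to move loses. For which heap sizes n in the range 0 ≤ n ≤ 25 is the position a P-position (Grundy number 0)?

G(0) = 0
G(1) = mex{} = 0
G(2) = mex{} = 0
G(3) = mex{} = 0
G(4) = mex{} = 0
G(5) = mex{0} = 1
G(6) = mex{0,0} = 1
G(7) = mex{0,0,0} = 1
G(8) = mex{0,0,0} = 1
G(9) = mex{0,0,0} = 1
G(10) = mex{1,0,0} = 2
G(11) = mex{1,1,0,0} = 2
G(12) = mex{1,1,1,0} = 2
G(13) = mex{1,1,1,0} = 2
G(14) = mex{1,1,1,0} = 2
G(15) = mex{2,1,1,0} = 3
G(16) = mex{2,2,1,1} = 0
G(17) = mex{2,2,2,1} = 0
G(18) = mex{2,2,2,1} = 0
G(19) = mex{2,2,2,1} = 0
G(20) = mex{3,2,2,1} = 0
G(21) = mex{0,3,2,2} = 1
G(22) = mex{0,0,3,2} = 1
G(23) = mex{0,0,0,2} = 1
G(24) = mex{0,0,0,2} = 1
G(25) = mex{0,0,0,2} = 1
P-positions are exactly the n with G(n) = 0.

0, 1, 2, 3, 4, 16, 17, 18, 19, 20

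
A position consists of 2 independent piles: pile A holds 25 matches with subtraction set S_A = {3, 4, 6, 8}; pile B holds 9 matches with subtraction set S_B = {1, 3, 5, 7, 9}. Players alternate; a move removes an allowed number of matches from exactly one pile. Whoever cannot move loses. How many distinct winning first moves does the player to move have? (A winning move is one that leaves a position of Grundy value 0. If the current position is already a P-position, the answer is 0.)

0

Pile A, S = {3, 4, 6, 8}:
G(0) = 0
G(1) = mex{} = 0
G(2) = mex{} = 0
G(3) = mex{0} = 1
G(4) = mex{0,0} = 1
G(5) = mex{0,0} = 1
G(6) = mex{1,0,0} = 2
G(7) = mex{1,1,0} = 2
G(8) = mex{1,1,0,0} = 2
G(9) = mex{2,1,1,0} = 3
G(10) = mex{2,2,1,0} = 3
G(11) = mex{2,2,1,1} = 0
G(12) = mex{3,2,2,1} = 0
G(13) = mex{3,3,2,1} = 0
G(14) = mex{0,3,2,2} = 1
G(15) = mex{0,0,3,2} = 1
G(16) = mex{0,0,3,2} = 1
G(17) = mex{1,0,0,3} = 2
G(18) = mex{1,1,0,3} = 2
G(19) = mex{1,1,0,0} = 2
G(20) = mex{2,1,1,0} = 3
G(21) = mex{2,2,1,0} = 3
G(22) = mex{2,2,1,1} = 0
G(23) = mex{3,2,2,1} = 0
G(24) = mex{3,3,2,1} = 0
G(25) = mex{0,3,2,2} = 1
G_A(25) = 1.
Pile B, S = {1, 3, 5, 7, 9}:
G(0) = 0
G(1) = mex{0} = 1
G(2) = mex{1} = 0
G(3) = mex{0,0} = 1
G(4) = mex{1,1} = 0
G(5) = mex{0,0,0} = 1
G(6) = mex{1,1,1} = 0
G(7) = mex{0,0,0,0} = 1
G(8) = mex{1,1,1,1} = 0
G(9) = mex{0,0,0,0,0} = 1
G_B(9) = 1.
Combined Grundy value = 1 ⊕ 1 = 0.
A winning move leaves total XOR = 0, i.e. changes one component's Grundy value g to g ⊕ X where X is the current total.
Pile A: target g' = 1⊕0 = 1, but every legal move changes the Grundy value (mex property), so 0 moves.
Pile B: target g' = 1⊕0 = 1, but every legal move changes the Grundy value (mex property), so 0 moves.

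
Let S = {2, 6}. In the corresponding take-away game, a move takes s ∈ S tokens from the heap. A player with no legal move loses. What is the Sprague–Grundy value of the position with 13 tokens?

G(0) = 0
G(1) = mex{} = 0
G(2) = mex{0} = 1
G(3) = mex{0} = 1
G(4) = mex{1} = 0
G(5) = mex{1} = 0
G(6) = mex{0,0} = 1
G(7) = mex{0,0} = 1
G(8) = mex{1,1} = 0
G(9) = mex{1,1} = 0
G(10) = mex{0,0} = 1
G(11) = mex{0,0} = 1
G(12) = mex{1,1} = 0
G(13) = mex{1,1} = 0

0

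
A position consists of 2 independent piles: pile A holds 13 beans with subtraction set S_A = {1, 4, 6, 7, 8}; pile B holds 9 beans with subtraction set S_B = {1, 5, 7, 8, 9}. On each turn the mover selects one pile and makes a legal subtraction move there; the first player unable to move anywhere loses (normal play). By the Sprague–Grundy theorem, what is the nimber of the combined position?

Pile A, S = {1, 4, 6, 7, 8}:
n :  0  1  2  3  4  5  6  7  8  9 10 11 12 13
G :  0  1  0  1  2  0  1  2  3  2  3  4  5  3
G_A(13) = 3.
Pile B, S = {1, 5, 7, 8, 9}:
G(0) = 0
G(1) = mex{0} = 1
G(2) = mex{1} = 0
G(3) = mex{0} = 1
G(4) = mex{1} = 0
G(5) = mex{0,0} = 1
G(6) = mex{1,1} = 0
G(7) = mex{0,0,0} = 1
G(8) = mex{1,1,1,0} = 2
G(9) = mex{2,0,0,1,0} = 3
G_B(9) = 3.
Combined Grundy value = 3 ⊕ 3 = 0.

0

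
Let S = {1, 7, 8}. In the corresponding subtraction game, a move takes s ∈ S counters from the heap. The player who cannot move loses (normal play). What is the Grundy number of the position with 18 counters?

1

G(0) = 0
G(1) = mex{0} = 1
G(2) = mex{1} = 0
G(3) = mex{0} = 1
G(4) = mex{1} = 0
G(5) = mex{0} = 1
G(6) = mex{1} = 0
G(7) = mex{0,0} = 1
G(8) = mex{1,1,0} = 2
G(9) = mex{2,0,1} = 3
G(10) = mex{3,1,0} = 2
G(11) = mex{2,0,1} = 3
G(12) = mex{3,1,0} = 2
G(13) = mex{2,0,1} = 3
G(14) = mex{3,1,0} = 2
G(15) = mex{2,2,1} = 0
G(16) = mex{0,3,2} = 1
G(17) = mex{1,2,3} = 0
G(18) = mex{0,3,2} = 1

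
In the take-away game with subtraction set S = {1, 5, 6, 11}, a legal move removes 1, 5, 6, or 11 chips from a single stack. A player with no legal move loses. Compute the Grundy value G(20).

2

G(0) = 0
G(1) = mex{0} = 1
G(2) = mex{1} = 0
G(3) = mex{0} = 1
G(4) = mex{1} = 0
G(5) = mex{0,0} = 1
G(6) = mex{1,1,0} = 2
G(7) = mex{2,0,1} = 3
G(8) = mex{3,1,0} = 2
G(9) = mex{2,0,1} = 3
G(10) = mex{3,1,0} = 2
G(11) = mex{2,2,1,0} = 3
G(12) = mex{3,3,2,1} = 0
G(13) = mex{0,2,3,0} = 1
G(14) = mex{1,3,2,1} = 0
G(15) = mex{0,2,3,0} = 1
G(16) = mex{1,3,2,1} = 0
G(17) = mex{0,0,3,2} = 1
G(18) = mex{1,1,0,3} = 2
G(19) = mex{2,0,1,2} = 3
G(20) = mex{3,1,0,3} = 2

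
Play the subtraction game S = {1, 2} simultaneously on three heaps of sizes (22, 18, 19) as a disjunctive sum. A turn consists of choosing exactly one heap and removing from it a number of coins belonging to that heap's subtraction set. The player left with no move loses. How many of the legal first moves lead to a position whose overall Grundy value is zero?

0

All heaps use S = {1, 2}:
G(0) = 0
G(1) = mex{0} = 1
G(2) = mex{1,0} = 2
G(3) = mex{2,1} = 0
G(4) = mex{0,2} = 1
G(5) = mex{1,0} = 2
G(6) = mex{2,1} = 0
G(7) = mex{0,2} = 1
G(8) = mex{1,0} = 2
G(9) = mex{2,1} = 0
G(10) = mex{0,2} = 1
G(11) = mex{1,0} = 2
G(12) = mex{2,1} = 0
G(13) = mex{0,2} = 1
G(14) = mex{1,0} = 2
G(15) = mex{2,1} = 0
G(16) = mex{0,2} = 1
G(17) = mex{1,0} = 2
G(18) = mex{2,1} = 0
G(19) = mex{0,2} = 1
G(20) = mex{1,0} = 2
G(21) = mex{2,1} = 0
G(22) = mex{0,2} = 1
Heap A: G(22) = 1.
Heap B: G(18) = 0.
Heap C: G(19) = 1.
Combined Grundy value = 1 ⊕ 0 ⊕ 1 = 0.
A winning move leaves total XOR = 0, i.e. changes one component's Grundy value g to g ⊕ X where X is the current total.
Heap A: target g' = 1⊕0 = 1, but every legal move changes the Grundy value (mex property), so 0 moves.
Heap B: target g' = 0⊕0 = 0, but every legal move changes the Grundy value (mex property), so 0 moves.
Heap C: target g' = 1⊕0 = 1, but every legal move changes the Grundy value (mex property), so 0 moves.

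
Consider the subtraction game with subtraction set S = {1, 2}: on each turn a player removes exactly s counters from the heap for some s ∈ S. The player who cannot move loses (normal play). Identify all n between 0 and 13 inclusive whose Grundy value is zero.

0, 3, 6, 9, 12

G(0) = 0
G(1) = mex{0} = 1
G(2) = mex{1,0} = 2
G(3) = mex{2,1} = 0
G(4) = mex{0,2} = 1
G(5) = mex{1,0} = 2
G(6) = mex{2,1} = 0
G(7) = mex{0,2} = 1
G(8) = mex{1,0} = 2
G(9) = mex{2,1} = 0
G(10) = mex{0,2} = 1
G(11) = mex{1,0} = 2
G(12) = mex{2,1} = 0
G(13) = mex{0,2} = 1
P-positions are exactly the n with G(n) = 0.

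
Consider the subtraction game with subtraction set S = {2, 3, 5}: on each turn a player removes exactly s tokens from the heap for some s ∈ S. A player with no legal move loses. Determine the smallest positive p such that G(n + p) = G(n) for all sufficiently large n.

n :  0  1  2  3  4  5  6  7  8  9 10 11 12 13 14 15
G :  0  0  1  1  2  2  3  0  0  1  1  2  2  3  0  0
G(n+7) = G(n) holds for n = 0,…,4 (a full window of length max(S) = 5), so the sequence is purely periodic with period 7.

7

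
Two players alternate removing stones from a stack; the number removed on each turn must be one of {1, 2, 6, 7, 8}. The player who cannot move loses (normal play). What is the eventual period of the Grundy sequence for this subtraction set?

G(0) = 0
G(1) = mex{0} = 1
G(2) = mex{1,0} = 2
G(3) = mex{2,1} = 0
G(4) = mex{0,2} = 1
G(5) = mex{1,0} = 2
G(6) = mex{2,1,0} = 3
G(7) = mex{3,2,1,0} = 4
G(8) = mex{4,3,2,1,0} = 5
G(9) = mex{5,4,0,2,1} = 3
G(10) = mex{3,5,1,0,2} = 4
G(11) = mex{4,3,2,1,0} = 5
G(12) = mex{5,4,3,2,1} = 0
G(13) = mex{0,5,4,3,2} = 1
G(14) = mex{1,0,5,4,3} = 2
G(15) = mex{2,1,3,5,4} = 0
G(16) = mex{0,2,4,3,5} = 1
G(17) = mex{1,0,5,4,3} = 2
G(18) = mex{2,1,0,5,4} = 3
G(19) = mex{3,2,1,0,5} = 4
G(20) = mex{4,3,2,1,0} = 5
G(21) = mex{5,4,0,2,1} = 3
G(22) = mex{3,5,1,0,2} = 4
G(23) = mex{4,3,2,1,0} = 5
G(24) = mex{5,4,3,2,1} = 0
G(25) = mex{0,5,4,3,2} = 1
G(n+12) = G(n) holds for n = 0,…,7 (a full window of length max(S) = 8), so the sequence is purely periodic with period 12.

12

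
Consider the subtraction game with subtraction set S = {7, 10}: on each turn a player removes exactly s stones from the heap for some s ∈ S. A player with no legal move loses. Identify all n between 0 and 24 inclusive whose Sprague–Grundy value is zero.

G(0) = 0
G(1) = mex{} = 0
G(2) = mex{} = 0
G(3) = mex{} = 0
G(4) = mex{} = 0
G(5) = mex{} = 0
G(6) = mex{} = 0
G(7) = mex{0} = 1
G(8) = mex{0} = 1
G(9) = mex{0} = 1
G(10) = mex{0,0} = 1
G(11) = mex{0,0} = 1
G(12) = mex{0,0} = 1
G(13) = mex{0,0} = 1
G(14) = mex{1,0} = 2
G(15) = mex{1,0} = 2
G(16) = mex{1,0} = 2
G(17) = mex{1,1} = 0
G(18) = mex{1,1} = 0
G(19) = mex{1,1} = 0
G(20) = mex{1,1} = 0
G(21) = mex{2,1} = 0
G(22) = mex{2,1} = 0
G(23) = mex{2,1} = 0
G(24) = mex{0,2} = 1
P-positions are exactly the n with G(n) = 0.

0, 1, 2, 3, 4, 5, 6, 17, 18, 19, 20, 21, 22, 23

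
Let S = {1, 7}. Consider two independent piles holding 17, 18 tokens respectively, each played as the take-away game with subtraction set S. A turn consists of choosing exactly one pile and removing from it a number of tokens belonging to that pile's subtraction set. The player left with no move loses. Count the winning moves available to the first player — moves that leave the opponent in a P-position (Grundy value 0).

4

All piles use S = {1, 7}:
G(0) = 0
G(1) = mex{0} = 1
G(2) = mex{1} = 0
G(3) = mex{0} = 1
G(4) = mex{1} = 0
G(5) = mex{0} = 1
G(6) = mex{1} = 0
G(7) = mex{0,0} = 1
G(8) = mex{1,1} = 0
G(9) = mex{0,0} = 1
G(10) = mex{1,1} = 0
G(11) = mex{0,0} = 1
G(12) = mex{1,1} = 0
G(13) = mex{0,0} = 1
G(14) = mex{1,1} = 0
G(15) = mex{0,0} = 1
G(16) = mex{1,1} = 0
G(17) = mex{0,0} = 1
G(18) = mex{1,1} = 0
Pile A: G(17) = 1.
Pile B: G(18) = 0.
Combined Grundy value = 1 ⊕ 0 = 1.
A winning move leaves total XOR = 0, i.e. changes one component's Grundy value g to g ⊕ X where X is the current total.
Pile A: need g' = 1⊕1 = 0. Options: 17−1→G=0, 17−7→G=0. Hits: 2.
Pile B: need g' = 0⊕1 = 1. Options: 18−1→G=1, 18−7→G=1. Hits: 2.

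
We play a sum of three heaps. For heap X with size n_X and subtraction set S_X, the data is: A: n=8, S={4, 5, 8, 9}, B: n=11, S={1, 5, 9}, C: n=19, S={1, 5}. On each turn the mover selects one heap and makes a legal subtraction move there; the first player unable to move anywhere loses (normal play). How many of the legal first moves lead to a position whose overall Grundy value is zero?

Heap A, S = {4, 5, 8, 9}:
G(0) = 0
G(1) = mex{} = 0
G(2) = mex{} = 0
G(3) = mex{} = 0
G(4) = mex{0} = 1
G(5) = mex{0,0} = 1
G(6) = mex{0,0} = 1
G(7) = mex{0,0} = 1
G(8) = mex{1,0,0} = 2
G_A(8) = 2.
Heap B, S = {1, 5, 9}:
n :  0  1  2  3  4  5  6  7  8  9 10 11
G :  0  1  0  1  0  1  0  1  0  1  0  1
G_B(11) = 1.
Heap C, S = {1, 5}:
G(0) = 0
G(1) = mex{0} = 1
G(2) = mex{1} = 0
G(3) = mex{0} = 1
G(4) = mex{1} = 0
G(5) = mex{0,0} = 1
G(6) = mex{1,1} = 0
G(7) = mex{0,0} = 1
G(8) = mex{1,1} = 0
G(9) = mex{0,0} = 1
G(10) = mex{1,1} = 0
G(11) = mex{0,0} = 1
G(12) = mex{1,1} = 0
G(13) = mex{0,0} = 1
G(14) = mex{1,1} = 0
G(15) = mex{0,0} = 1
G(16) = mex{1,1} = 0
G(17) = mex{0,0} = 1
G(18) = mex{1,1} = 0
G(19) = mex{0,0} = 1
G_C(19) = 1.
Combined Grundy value = 2 ⊕ 1 ⊕ 1 = 2.
A winning move leaves total XOR = 0, i.e. changes one component's Grundy value g to g ⊕ X where X is the current total.
Heap A: need g' = 2⊕2 = 0. Options: 8−4→G=1, 8−5→G=0, 8−8→G=0. Hits: 2.
Heap B: need g' = 1⊕2 = 3. Options: 11−1→G=0, 11−5→G=0, 11−9→G=0. Hits: 0.
Heap C: need g' = 1⊕2 = 3. Options: 19−1→G=0, 19−5→G=0. Hits: 0.

2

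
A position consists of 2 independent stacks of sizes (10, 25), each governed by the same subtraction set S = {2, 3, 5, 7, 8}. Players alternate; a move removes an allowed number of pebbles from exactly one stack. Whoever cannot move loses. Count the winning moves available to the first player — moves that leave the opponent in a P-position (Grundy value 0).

All stacks use S = {2, 3, 5, 7, 8}:
n :  0  1  2  3  4  5  6  7  8  9 10 11 12 13 14 15 16 17 18 19 20 21 22 23 24 25
G :  0  0  1  1  2  2  3  3  4  4  0  0  1  1  2  2  3  3  4  4  0  0  1  1  2  2
Stack A: G(10) = 0.
Stack B: G(25) = 2.
Combined Grundy value = 0 ⊕ 2 = 2.
A winning move leaves total XOR = 0, i.e. changes one component's Grundy value g to g ⊕ X where X is the current total.
Stack A: need g' = 0⊕2 = 2. Options: 10−2→G=4, 10−3→G=3, 10−5→G=2, 10−7→G=1, 10−8→G=1. Hits: 1.
Stack B: need g' = 2⊕2 = 0. Options: 25−2→G=1, 25−3→G=1, 25−5→G=0, 25−7→G=4, 25−8→G=3. Hits: 1.

2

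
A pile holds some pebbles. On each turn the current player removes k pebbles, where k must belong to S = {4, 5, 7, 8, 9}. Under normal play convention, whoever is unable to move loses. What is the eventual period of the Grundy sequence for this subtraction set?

n :  0  1  2  3  4  5  6  7  8  9 10 11 12 13 14 15 16 17 18 19 20 21 22 23 24 25 26 27
G :  0  0  0  0  1  1  1  1  2  2  2  2  3  0  0  0  0  1  1  1  1  2  2  2  2  3  0  0
G(n+13) = G(n) holds for n = 0,…,8 (a full window of length max(S) = 9), so the sequence is purely periodic with period 13.

13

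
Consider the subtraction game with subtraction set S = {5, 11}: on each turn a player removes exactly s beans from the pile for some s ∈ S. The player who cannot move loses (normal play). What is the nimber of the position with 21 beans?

n :  0  1  2  3  4  5  6  7  8  9 10 11 12 13 14 15 16 17 18 19 20 21
G :  0  0  0  0  0  1  1  1  1  1  0  2  2  2  2  1  0  0  0  0  0  1

1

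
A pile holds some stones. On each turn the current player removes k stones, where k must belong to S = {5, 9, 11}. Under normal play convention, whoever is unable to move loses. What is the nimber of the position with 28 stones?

2

G(0) = 0
G(1) = mex{} = 0
G(2) = mex{} = 0
G(3) = mex{} = 0
G(4) = mex{} = 0
G(5) = mex{0} = 1
G(6) = mex{0} = 1
G(7) = mex{0} = 1
G(8) = mex{0} = 1
G(9) = mex{0,0} = 1
G(10) = mex{1,0} = 2
G(11) = mex{1,0,0} = 2
G(12) = mex{1,0,0} = 2
G(13) = mex{1,0,0} = 2
G(14) = mex{1,1,0} = 2
G(15) = mex{2,1,0} = 3
G(16) = mex{2,1,1} = 0
G(17) = mex{2,1,1} = 0
G(18) = mex{2,1,1} = 0
G(19) = mex{2,2,1} = 0
G(20) = mex{3,2,1} = 0
G(21) = mex{0,2,2} = 1
G(22) = mex{0,2,2} = 1
G(23) = mex{0,2,2} = 1
G(24) = mex{0,3,2} = 1
G(25) = mex{0,0,2} = 1
G(26) = mex{1,0,3} = 2
G(27) = mex{1,0,0} = 2
G(28) = mex{1,0,0} = 2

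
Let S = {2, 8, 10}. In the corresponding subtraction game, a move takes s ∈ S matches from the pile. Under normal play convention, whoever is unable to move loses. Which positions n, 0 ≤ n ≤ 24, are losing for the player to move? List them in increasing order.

0, 1, 4, 5, 16, 17, 20, 21

G(0) = 0
G(1) = mex{} = 0
G(2) = mex{0} = 1
G(3) = mex{0} = 1
G(4) = mex{1} = 0
G(5) = mex{1} = 0
G(6) = mex{0} = 1
G(7) = mex{0} = 1
G(8) = mex{1,0} = 2
G(9) = mex{1,0} = 2
G(10) = mex{2,1,0} = 3
G(11) = mex{2,1,0} = 3
G(12) = mex{3,0,1} = 2
G(13) = mex{3,0,1} = 2
G(14) = mex{2,1,0} = 3
G(15) = mex{2,1,0} = 3
G(16) = mex{3,2,1} = 0
G(17) = mex{3,2,1} = 0
G(18) = mex{0,3,2} = 1
G(19) = mex{0,3,2} = 1
G(20) = mex{1,2,3} = 0
G(21) = mex{1,2,3} = 0
G(22) = mex{0,3,2} = 1
G(23) = mex{0,3,2} = 1
G(24) = mex{1,0,3} = 2
P-positions are exactly the n with G(n) = 0.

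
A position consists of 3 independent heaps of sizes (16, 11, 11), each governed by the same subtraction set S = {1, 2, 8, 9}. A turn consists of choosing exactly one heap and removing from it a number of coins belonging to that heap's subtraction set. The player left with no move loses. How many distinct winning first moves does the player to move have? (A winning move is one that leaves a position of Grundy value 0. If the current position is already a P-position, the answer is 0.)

All heaps use S = {1, 2, 8, 9}:
n :  0  1  2  3  4  5  6  7  8  9 10 11 12 13 14 15 16
G :  0  1  2  0  1  2  0  1  2  3  0  1  2  0  1  2  0
Heap A: G(16) = 0.
Heap B: G(11) = 1.
Heap C: G(11) = 1.
Combined Grundy value = 0 ⊕ 1 ⊕ 1 = 0.
A winning move leaves total XOR = 0, i.e. changes one component's Grundy value g to g ⊕ X where X is the current total.
Heap A: target g' = 0⊕0 = 0, but every legal move changes the Grundy value (mex property), so 0 moves.
Heap B: target g' = 1⊕0 = 1, but every legal move changes the Grundy value (mex property), so 0 moves.
Heap C: target g' = 1⊕0 = 1, but every legal move changes the Grundy value (mex property), so 0 moves.

0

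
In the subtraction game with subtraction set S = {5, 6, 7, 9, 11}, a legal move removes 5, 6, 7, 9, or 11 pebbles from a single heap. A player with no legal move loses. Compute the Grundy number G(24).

G(0) = 0
G(1) = mex{} = 0
G(2) = mex{} = 0
G(3) = mex{} = 0
G(4) = mex{} = 0
G(5) = mex{0} = 1
G(6) = mex{0,0} = 1
G(7) = mex{0,0,0} = 1
G(8) = mex{0,0,0} = 1
G(9) = mex{0,0,0,0} = 1
G(10) = mex{1,0,0,0} = 2
G(11) = mex{1,1,0,0,0} = 2
G(12) = mex{1,1,1,0,0} = 2
G(13) = mex{1,1,1,0,0} = 2
G(14) = mex{1,1,1,1,0} = 2
G(15) = mex{2,1,1,1,0} = 3
G(16) = mex{2,2,1,1,1} = 0
G(17) = mex{2,2,2,1,1} = 0
G(18) = mex{2,2,2,1,1} = 0
G(19) = mex{2,2,2,2,1} = 0
G(20) = mex{3,2,2,2,1} = 0
G(21) = mex{0,3,2,2,2} = 1
G(22) = mex{0,0,3,2,2} = 1
G(23) = mex{0,0,0,2,2} = 1
G(24) = mex{0,0,0,3,2} = 1

1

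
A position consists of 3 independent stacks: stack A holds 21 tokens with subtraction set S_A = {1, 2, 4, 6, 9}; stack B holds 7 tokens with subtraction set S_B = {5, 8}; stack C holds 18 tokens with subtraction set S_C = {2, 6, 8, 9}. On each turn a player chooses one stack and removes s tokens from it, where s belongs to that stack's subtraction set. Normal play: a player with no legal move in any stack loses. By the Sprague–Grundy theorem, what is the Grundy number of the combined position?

Stack A, S = {1, 2, 4, 6, 9}:
G(0) = 0
G(1) = mex{0} = 1
G(2) = mex{1,0} = 2
G(3) = mex{2,1} = 0
G(4) = mex{0,2,0} = 1
G(5) = mex{1,0,1} = 2
G(6) = mex{2,1,2,0} = 3
G(7) = mex{3,2,0,1} = 4
G(8) = mex{4,3,1,2} = 0
G(9) = mex{0,4,2,0,0} = 1
G(10) = mex{1,0,3,1,1} = 2
G(11) = mex{2,1,4,2,2} = 0
G(12) = mex{0,2,0,3,0} = 1
G(13) = mex{1,0,1,4,1} = 2
G(14) = mex{2,1,2,0,2} = 3
G(15) = mex{3,2,0,1,3} = 4
G(16) = mex{4,3,1,2,4} = 0
G(17) = mex{0,4,2,0,0} = 1
G(18) = mex{1,0,3,1,1} = 2
G(19) = mex{2,1,4,2,2} = 0
G(20) = mex{0,2,0,3,0} = 1
G(21) = mex{1,0,1,4,1} = 2
G_A(21) = 2.
Stack B, S = {5, 8}:
G(0) = 0
G(1) = mex{} = 0
G(2) = mex{} = 0
G(3) = mex{} = 0
G(4) = mex{} = 0
G(5) = mex{0} = 1
G(6) = mex{0} = 1
G(7) = mex{0} = 1
G_B(7) = 1.
Stack C, S = {2, 6, 8, 9}:
n :  0  1  2  3  4  5  6  7  8  9 10 11 12 13 14 15 16 17 18
G :  0  0  1  1  0  0  1  1  2  2  3  3  2  2  3  0  0  1  1
G_C(18) = 1.
Combined Grundy value = 2 ⊕ 1 ⊕ 1 = 2.

2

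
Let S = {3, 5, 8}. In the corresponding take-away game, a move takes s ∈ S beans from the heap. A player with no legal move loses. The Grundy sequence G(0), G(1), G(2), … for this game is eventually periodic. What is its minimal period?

11

G(0) = 0
G(1) = mex{} = 0
G(2) = mex{} = 0
G(3) = mex{0} = 1
G(4) = mex{0} = 1
G(5) = mex{0,0} = 1
G(6) = mex{1,0} = 2
G(7) = mex{1,0} = 2
G(8) = mex{1,1,0} = 2
G(9) = mex{2,1,0} = 3
G(10) = mex{2,1,0} = 3
G(11) = mex{2,2,1} = 0
G(12) = mex{3,2,1} = 0
G(13) = mex{3,2,1} = 0
G(14) = mex{0,3,2} = 1
G(15) = mex{0,3,2} = 1
G(16) = mex{0,0,2} = 1
G(17) = mex{1,0,3} = 2
G(18) = mex{1,0,3} = 2
G(19) = mex{1,1,0} = 2
G(20) = mex{2,1,0} = 3
G(21) = mex{2,1,0} = 3
G(22) = mex{2,2,1} = 0
G(23) = mex{3,2,1} = 0
G(n+11) = G(n) holds for n = 0,…,7 (a full window of length max(S) = 8), so the sequence is purely periodic with period 11.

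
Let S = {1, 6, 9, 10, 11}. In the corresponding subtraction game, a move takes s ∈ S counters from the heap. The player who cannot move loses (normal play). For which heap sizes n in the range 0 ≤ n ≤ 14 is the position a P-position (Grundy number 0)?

0, 2, 4, 7

G(0) = 0
G(1) = mex{0} = 1
G(2) = mex{1} = 0
G(3) = mex{0} = 1
G(4) = mex{1} = 0
G(5) = mex{0} = 1
G(6) = mex{1,0} = 2
G(7) = mex{2,1} = 0
G(8) = mex{0,0} = 1
G(9) = mex{1,1,0} = 2
G(10) = mex{2,0,1,0} = 3
G(11) = mex{3,1,0,1,0} = 2
G(12) = mex{2,2,1,0,1} = 3
G(13) = mex{3,0,0,1,0} = 2
G(14) = mex{2,1,1,0,1} = 3
P-positions are exactly the n with G(n) = 0.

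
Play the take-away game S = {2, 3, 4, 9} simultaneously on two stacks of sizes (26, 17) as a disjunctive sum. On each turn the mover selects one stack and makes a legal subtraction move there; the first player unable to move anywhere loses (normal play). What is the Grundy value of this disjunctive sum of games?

3

All stacks use S = {2, 3, 4, 9}:
G(0) = 0
G(1) = mex{} = 0
G(2) = mex{0} = 1
G(3) = mex{0,0} = 1
G(4) = mex{1,0,0} = 2
G(5) = mex{1,1,0} = 2
G(6) = mex{2,1,1} = 0
G(7) = mex{2,2,1} = 0
G(8) = mex{0,2,2} = 1
G(9) = mex{0,0,2,0} = 1
G(10) = mex{1,0,0,0} = 2
G(11) = mex{1,1,0,1} = 2
G(12) = mex{2,1,1,1} = 0
G(13) = mex{2,2,1,2} = 0
G(14) = mex{0,2,2,2} = 1
G(15) = mex{0,0,2,0} = 1
G(16) = mex{1,0,0,0} = 2
G(17) = mex{1,1,0,1} = 2
G(18) = mex{2,1,1,1} = 0
G(19) = mex{2,2,1,2} = 0
G(20) = mex{0,2,2,2} = 1
G(21) = mex{0,0,2,0} = 1
G(22) = mex{1,0,0,0} = 2
G(23) = mex{1,1,0,1} = 2
G(24) = mex{2,1,1,1} = 0
G(25) = mex{2,2,1,2} = 0
G(26) = mex{0,2,2,2} = 1
Stack A: G(26) = 1.
Stack B: G(17) = 2.
Combined Grundy value = 1 ⊕ 2 = 3.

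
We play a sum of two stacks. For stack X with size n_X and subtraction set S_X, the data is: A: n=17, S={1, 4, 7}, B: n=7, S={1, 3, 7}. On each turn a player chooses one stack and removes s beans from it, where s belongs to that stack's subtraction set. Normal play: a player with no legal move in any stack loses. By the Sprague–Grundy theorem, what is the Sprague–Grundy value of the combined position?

0

Stack A, S = {1, 4, 7}:
G(0) = 0
G(1) = mex{0} = 1
G(2) = mex{1} = 0
G(3) = mex{0} = 1
G(4) = mex{1,0} = 2
G(5) = mex{2,1} = 0
G(6) = mex{0,0} = 1
G(7) = mex{1,1,0} = 2
G(8) = mex{2,2,1} = 0
G(9) = mex{0,0,0} = 1
G(10) = mex{1,1,1} = 0
G(11) = mex{0,2,2} = 1
G(12) = mex{1,0,0} = 2
G(13) = mex{2,1,1} = 0
G(14) = mex{0,0,2} = 1
G(15) = mex{1,1,0} = 2
G(16) = mex{2,2,1} = 0
G(17) = mex{0,0,0} = 1
G_A(17) = 1.
Stack B, S = {1, 3, 7}:
G(0) = 0
G(1) = mex{0} = 1
G(2) = mex{1} = 0
G(3) = mex{0,0} = 1
G(4) = mex{1,1} = 0
G(5) = mex{0,0} = 1
G(6) = mex{1,1} = 0
G(7) = mex{0,0,0} = 1
G_B(7) = 1.
Combined Grundy value = 1 ⊕ 1 = 0.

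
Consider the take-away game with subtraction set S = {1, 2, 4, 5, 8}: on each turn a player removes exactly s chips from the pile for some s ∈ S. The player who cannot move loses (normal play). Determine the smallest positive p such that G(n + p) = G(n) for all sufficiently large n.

3

n :  0  1  2  3  4  5  6  7  8  9 10 11 12 13 14
G :  0  1  2  0  1  2  0  1  2  0  1  2  0  1  2
G(n+3) = G(n) holds for n = 0,…,7 (a full window of length max(S) = 8), so the sequence is purely periodic with period 3.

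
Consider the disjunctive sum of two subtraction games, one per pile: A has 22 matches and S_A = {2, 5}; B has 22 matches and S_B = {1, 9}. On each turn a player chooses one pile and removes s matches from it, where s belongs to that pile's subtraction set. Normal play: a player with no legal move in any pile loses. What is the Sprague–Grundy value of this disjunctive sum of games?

0

Pile A, S = {2, 5}:
G(0) = 0
G(1) = mex{} = 0
G(2) = mex{0} = 1
G(3) = mex{0} = 1
G(4) = mex{1} = 0
G(5) = mex{1,0} = 2
G(6) = mex{0,0} = 1
G(7) = mex{2,1} = 0
G(8) = mex{1,1} = 0
G(9) = mex{0,0} = 1
G(10) = mex{0,2} = 1
G(11) = mex{1,1} = 0
G(12) = mex{1,0} = 2
G(13) = mex{0,0} = 1
G(14) = mex{2,1} = 0
G(15) = mex{1,1} = 0
G(16) = mex{0,0} = 1
G(17) = mex{0,2} = 1
G(18) = mex{1,1} = 0
G(19) = mex{1,0} = 2
G(20) = mex{0,0} = 1
G(21) = mex{2,1} = 0
G(22) = mex{1,1} = 0
G_A(22) = 0.
Pile B, S = {1, 9}:
n :  0  1  2  3  4  5  6  7  8  9 10 11 12 13 14 15 16 17 18 19 20 21 22
G :  0  1  0  1  0  1  0  1  0  1  0  1  0  1  0  1  0  1  0  1  0  1  0
G_B(22) = 0.
Combined Grundy value = 0 ⊕ 0 = 0.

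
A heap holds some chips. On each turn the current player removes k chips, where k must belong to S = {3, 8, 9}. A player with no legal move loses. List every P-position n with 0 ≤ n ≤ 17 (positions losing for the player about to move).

0, 1, 2, 6, 7, 12, 13, 17

n :  0  1  2  3  4  5  6  7  8  9 10 11 12 13 14 15 16 17
G :  0  0  0  1  1  1  0  0  2  1  1  3  0  0  2  1  1  0
P-positions are exactly the n with G(n) = 0.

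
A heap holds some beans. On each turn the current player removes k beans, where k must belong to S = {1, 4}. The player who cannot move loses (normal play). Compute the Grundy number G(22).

G(0) = 0
G(1) = mex{0} = 1
G(2) = mex{1} = 0
G(3) = mex{0} = 1
G(4) = mex{1,0} = 2
G(5) = mex{2,1} = 0
G(6) = mex{0,0} = 1
G(7) = mex{1,1} = 0
G(8) = mex{0,2} = 1
G(9) = mex{1,0} = 2
G(10) = mex{2,1} = 0
G(11) = mex{0,0} = 1
G(12) = mex{1,1} = 0
G(13) = mex{0,2} = 1
G(14) = mex{1,0} = 2
G(15) = mex{2,1} = 0
G(16) = mex{0,0} = 1
G(17) = mex{1,1} = 0
G(18) = mex{0,2} = 1
G(19) = mex{1,0} = 2
G(20) = mex{2,1} = 0
G(21) = mex{0,0} = 1
G(22) = mex{1,1} = 0

0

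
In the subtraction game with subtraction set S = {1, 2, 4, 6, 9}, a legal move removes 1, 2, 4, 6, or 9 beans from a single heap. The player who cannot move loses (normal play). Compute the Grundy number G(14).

3

G(0) = 0
G(1) = mex{0} = 1
G(2) = mex{1,0} = 2
G(3) = mex{2,1} = 0
G(4) = mex{0,2,0} = 1
G(5) = mex{1,0,1} = 2
G(6) = mex{2,1,2,0} = 3
G(7) = mex{3,2,0,1} = 4
G(8) = mex{4,3,1,2} = 0
G(9) = mex{0,4,2,0,0} = 1
G(10) = mex{1,0,3,1,1} = 2
G(11) = mex{2,1,4,2,2} = 0
G(12) = mex{0,2,0,3,0} = 1
G(13) = mex{1,0,1,4,1} = 2
G(14) = mex{2,1,2,0,2} = 3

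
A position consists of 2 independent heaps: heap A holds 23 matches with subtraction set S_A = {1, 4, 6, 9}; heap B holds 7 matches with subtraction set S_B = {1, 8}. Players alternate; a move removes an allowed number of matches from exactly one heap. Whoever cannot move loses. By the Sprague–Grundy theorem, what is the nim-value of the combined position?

0

Heap A, S = {1, 4, 6, 9}:
G(0) = 0
G(1) = mex{0} = 1
G(2) = mex{1} = 0
G(3) = mex{0} = 1
G(4) = mex{1,0} = 2
G(5) = mex{2,1} = 0
G(6) = mex{0,0,0} = 1
G(7) = mex{1,1,1} = 0
G(8) = mex{0,2,0} = 1
G(9) = mex{1,0,1,0} = 2
G(10) = mex{2,1,2,1} = 0
G(11) = mex{0,0,0,0} = 1
G(12) = mex{1,1,1,1} = 0
G(13) = mex{0,2,0,2} = 1
G(14) = mex{1,0,1,0} = 2
G(15) = mex{2,1,2,1} = 0
G(16) = mex{0,0,0,0} = 1
G(17) = mex{1,1,1,1} = 0
G(18) = mex{0,2,0,2} = 1
G(19) = mex{1,0,1,0} = 2
G(20) = mex{2,1,2,1} = 0
G(21) = mex{0,0,0,0} = 1
G(22) = mex{1,1,1,1} = 0
G(23) = mex{0,2,0,2} = 1
G_A(23) = 1.
Heap B, S = {1, 8}:
G(0) = 0
G(1) = mex{0} = 1
G(2) = mex{1} = 0
G(3) = mex{0} = 1
G(4) = mex{1} = 0
G(5) = mex{0} = 1
G(6) = mex{1} = 0
G(7) = mex{0} = 1
G_B(7) = 1.
Combined Grundy value = 1 ⊕ 1 = 0.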